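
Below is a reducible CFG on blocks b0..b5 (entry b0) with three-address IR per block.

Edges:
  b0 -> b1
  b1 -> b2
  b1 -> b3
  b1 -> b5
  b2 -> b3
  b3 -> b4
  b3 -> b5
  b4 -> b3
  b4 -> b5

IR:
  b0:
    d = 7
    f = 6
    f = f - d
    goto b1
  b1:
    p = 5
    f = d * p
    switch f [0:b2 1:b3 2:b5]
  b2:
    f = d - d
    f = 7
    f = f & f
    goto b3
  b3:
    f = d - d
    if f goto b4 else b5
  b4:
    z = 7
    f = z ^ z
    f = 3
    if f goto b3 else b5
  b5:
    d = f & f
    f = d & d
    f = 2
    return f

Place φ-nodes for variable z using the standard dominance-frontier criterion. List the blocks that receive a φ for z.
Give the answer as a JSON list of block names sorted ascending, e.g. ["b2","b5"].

Answer: ["b3", "b5"]

Derivation:
idom tree: b1←b0 b2←b1 b3←b1 b4←b3 b5←b1
Join-block Dom:
  b3: preds {b1,b2,b4}: {b0,b1} ∩ {b0,b1,b2} ∩ {b0,b1,b3,b4} = {b0,b1}; idom=b1
  b5: preds {b1,b3,b4}: {b0,b1} ∩ {b0,b1,b3} ∩ {b0,b1,b3,b4} = {b0,b1}; idom=b1

Frontier:
  join b3 pred b1: · stop@b1
  join b3 pred b2: b2 stop@b1
  join b3 pred b4: b4→b3 stop@b1
  join b5 pred b1: · stop@b1
  join b5 pred b3: b3 stop@b1
  join b5 pred b4: b4→b3 stop@b1
  b0 → ∅
  b1 → ∅
  b2 → {b3}
  b3 → {b3,b5}
  b4 → {b3,b5}
  b5 → ∅

φ for z: defs {b4}
  DF⁺ = {b3,b5}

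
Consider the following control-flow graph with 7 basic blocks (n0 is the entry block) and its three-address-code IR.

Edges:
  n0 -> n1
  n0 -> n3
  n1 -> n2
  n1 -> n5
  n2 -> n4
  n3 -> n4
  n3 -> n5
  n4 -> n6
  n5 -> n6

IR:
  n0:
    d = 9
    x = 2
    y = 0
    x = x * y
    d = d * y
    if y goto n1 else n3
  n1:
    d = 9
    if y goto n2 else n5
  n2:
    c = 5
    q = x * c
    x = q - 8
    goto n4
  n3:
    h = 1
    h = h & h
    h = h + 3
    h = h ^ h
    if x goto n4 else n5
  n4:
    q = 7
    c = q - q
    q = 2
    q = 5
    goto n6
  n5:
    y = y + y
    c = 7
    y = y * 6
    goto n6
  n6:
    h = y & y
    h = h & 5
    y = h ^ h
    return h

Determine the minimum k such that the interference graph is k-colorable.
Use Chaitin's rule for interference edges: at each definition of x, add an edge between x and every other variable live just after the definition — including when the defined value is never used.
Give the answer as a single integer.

Answer: 3

Analysis:
Per-block:
  n0: def={d,x,y} ue=∅
  n1: def={d} ue={y}
  n2: def={c,q,x} ue={x}
  n3: def={h} ue={x}
  n4: def={c,q} ue=∅
  n5: def={c,y} ue={y}
  n6: def={h,y} ue={y}

Liveness:
  n0 li=∅ lo={x,y}
  n1 li={x,y} lo={x,y}
  n2 li={x,y} lo={y}
  n3 li={x,y} lo={y}
  n4 li={y} lo={y}
  n5 li={y} lo={y}
  n6 li={y} lo=∅

Interference:
  c: {x,y}
  d: {x,y}
  h: {x,y}
  q: {y}
  x: {c,d,h,y}
  y: {c,d,h,q,x}

Chromatic number:
  clique {c,x,y} ⇒ need ≥ 3
  3-colouring: c0={y}  c1={q,x}  c2={c,d,h}
  χ = 3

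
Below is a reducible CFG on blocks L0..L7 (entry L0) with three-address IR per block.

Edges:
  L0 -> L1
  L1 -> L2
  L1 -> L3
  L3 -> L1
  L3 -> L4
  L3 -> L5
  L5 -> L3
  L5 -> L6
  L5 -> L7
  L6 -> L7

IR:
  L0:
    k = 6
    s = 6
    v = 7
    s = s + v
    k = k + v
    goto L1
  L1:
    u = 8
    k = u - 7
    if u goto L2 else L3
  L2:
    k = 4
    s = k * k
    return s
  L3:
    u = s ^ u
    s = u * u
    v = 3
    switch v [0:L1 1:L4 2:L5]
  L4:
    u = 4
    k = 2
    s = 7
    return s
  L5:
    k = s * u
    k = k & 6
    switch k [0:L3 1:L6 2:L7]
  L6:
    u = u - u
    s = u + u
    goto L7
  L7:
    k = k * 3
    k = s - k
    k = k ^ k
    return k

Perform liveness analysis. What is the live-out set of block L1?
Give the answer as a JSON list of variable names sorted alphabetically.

Answer: ["s", "u"]

Working:
Block summaries:
  L0 def {k,s,v} use ∅
  L1 def {k,u} use ∅
  L2 def {k,s} use ∅
  L3 def {s,u,v} use {s,u}
  L4 def {k,s,u} use ∅
  L5 def {k} use {s,u}
  L6 def {s,u} use {u}
  L7 def {k} use {k,s}

Liveness:
  L0: in=∅ out={s}
  L1: in={s} out={s,u}
  L2: in=∅ out=∅
  L3: in={s,u} out={s,u}
  L4: in=∅ out=∅
  L5: in={s,u} out={k,s,u}
  L6: in={k,u} out={k,s}
  L7: in={k,s} out=∅

live-out(L1) = ["s", "u"]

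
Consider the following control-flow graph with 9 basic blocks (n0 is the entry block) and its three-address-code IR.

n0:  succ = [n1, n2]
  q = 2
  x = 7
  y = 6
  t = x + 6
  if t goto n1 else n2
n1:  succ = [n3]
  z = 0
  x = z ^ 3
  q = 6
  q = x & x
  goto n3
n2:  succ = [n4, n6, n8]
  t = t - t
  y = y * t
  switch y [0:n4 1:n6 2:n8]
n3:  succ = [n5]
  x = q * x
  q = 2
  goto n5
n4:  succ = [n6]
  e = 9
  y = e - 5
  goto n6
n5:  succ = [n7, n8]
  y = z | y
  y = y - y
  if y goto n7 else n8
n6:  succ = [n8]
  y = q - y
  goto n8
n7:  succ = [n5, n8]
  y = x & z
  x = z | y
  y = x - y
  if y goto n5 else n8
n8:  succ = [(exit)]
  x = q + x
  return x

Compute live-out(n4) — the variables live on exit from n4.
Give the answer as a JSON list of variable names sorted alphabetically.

Block summaries:
  n0: {q,t,x,y} / ∅
  n1: {q,x,z} / ∅
  n2: {t,y} / {t,y}
  n3: {q,x} / {q,x}
  n4: {e,y} / ∅
  n5: {y} / {y,z}
  n6: {y} / {q,y}
  n7: {x,y} / {x,z}
  n8: {x} / {q,x}

Liveness:
  n0 li=∅ lo={q,t,x,y}
  n1 li={y} lo={q,x,y,z}
  n2 li={q,t,x,y} lo={q,x,y}
  n3 li={q,x,y,z} lo={q,x,y,z}
  n4 li={q,x} lo={q,x,y}
  n5 li={q,x,y,z} lo={q,x,z}
  n6 li={q,x,y} lo={q,x}
  n7 li={q,x,z} lo={q,x,y,z}
  n8 li={q,x} lo=∅

live-out(n4) = ["q", "x", "y"]

Answer: ["q", "x", "y"]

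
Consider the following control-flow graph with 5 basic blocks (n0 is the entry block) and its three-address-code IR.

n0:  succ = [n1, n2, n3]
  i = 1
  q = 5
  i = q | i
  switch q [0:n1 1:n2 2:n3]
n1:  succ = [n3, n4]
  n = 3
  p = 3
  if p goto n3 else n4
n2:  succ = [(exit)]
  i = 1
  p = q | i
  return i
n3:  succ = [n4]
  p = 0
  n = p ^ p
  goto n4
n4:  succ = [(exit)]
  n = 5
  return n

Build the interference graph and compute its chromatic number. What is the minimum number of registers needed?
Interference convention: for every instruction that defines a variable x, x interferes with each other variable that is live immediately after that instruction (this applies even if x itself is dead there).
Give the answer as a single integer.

Per-block:
  n0: {i,q} / ∅
  n1: {n,p} / ∅
  n2: {i,p} / {q}
  n3: {n,p} / ∅
  n4: {n} / ∅

Live sets:
  n0: in=∅ out={q}
  n1: in=∅ out=∅
  n2: in={q} out=∅
  n3: in=∅ out=∅
  n4: in=∅ out=∅

Interfere edges:
  i: {p,q}
  n: ∅
  p: {i}
  q: {i}

Registers:
  {i,p} pairwise interfere (2-clique) ⇒ χ ≥ 2
  2-colouring: c0={i,n}  c1={p,q}
  χ = 2

Answer: 2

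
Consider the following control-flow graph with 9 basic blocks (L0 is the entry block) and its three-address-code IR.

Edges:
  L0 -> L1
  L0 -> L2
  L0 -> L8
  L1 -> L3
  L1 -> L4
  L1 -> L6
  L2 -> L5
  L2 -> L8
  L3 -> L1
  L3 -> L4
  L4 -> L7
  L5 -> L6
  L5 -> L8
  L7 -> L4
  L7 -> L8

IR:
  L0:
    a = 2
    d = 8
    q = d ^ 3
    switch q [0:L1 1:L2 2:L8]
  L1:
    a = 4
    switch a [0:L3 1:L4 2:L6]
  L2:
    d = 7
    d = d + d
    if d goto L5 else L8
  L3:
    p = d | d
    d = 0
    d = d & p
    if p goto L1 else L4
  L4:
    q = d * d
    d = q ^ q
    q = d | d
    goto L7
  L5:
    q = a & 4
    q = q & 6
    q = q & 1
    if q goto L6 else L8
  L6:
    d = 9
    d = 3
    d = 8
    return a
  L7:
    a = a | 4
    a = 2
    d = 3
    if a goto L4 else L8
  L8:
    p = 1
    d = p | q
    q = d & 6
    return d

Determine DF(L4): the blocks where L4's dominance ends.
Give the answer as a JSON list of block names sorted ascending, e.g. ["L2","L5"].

Answer: ["L4", "L8"]

Derivation:
idom tree: L1←L0 L2←L0 L3←L1 L4←L1 L5←L2 L6←L0 L7←L4 L8←L0
Dom∩ at merges:
  L1: preds {L0,L3}: {L0} ∩ {L0,L1,L3} = {L0}; idom=L0
  L4: preds {L1,L3,L7}: {L0,L1} ∩ {L0,L1,L3} ∩ {L0,L1,L4,L7} = {L0,L1}; idom=L1
  L6: preds {L1,L5}: {L0,L1} ∩ {L0,L2,L5} = {L0}; idom=L0
  L8: preds {L0,L2,L5,L7}: {L0} ∩ {L0,L2} ∩ {L0,L2,L5} ∩ {L0,L1,L4,L7} = {L0}; idom=L0

DF derivation:
  join L1 pred L0: · stop@L0
  join L1 pred L3: L3→L1 stop@L0
  join L4 pred L1: · stop@L1
  join L4 pred L3: L3 stop@L1
  join L4 pred L7: L7→L4 stop@L1
  join L6 pred L1: L1 stop@L0
  join L6 pred L5: L5→L2 stop@L0
  join L8 pred L0: · stop@L0
  join L8 pred L2: L2 stop@L0
  join L8 pred L5: L5→L2 stop@L0
  join L8 pred L7: L7→L4→L1 stop@L0
  DF(L0)=∅
  DF(L1)={L1,L6,L8}
  DF(L2)={L6,L8}
  DF(L3)={L1,L4}
  DF(L4)={L4,L8}
  DF(L5)={L6,L8}
  DF(L6)=∅
  DF(L7)={L4,L8}
  DF(L8)=∅

DF(L4) = ["L4", "L8"]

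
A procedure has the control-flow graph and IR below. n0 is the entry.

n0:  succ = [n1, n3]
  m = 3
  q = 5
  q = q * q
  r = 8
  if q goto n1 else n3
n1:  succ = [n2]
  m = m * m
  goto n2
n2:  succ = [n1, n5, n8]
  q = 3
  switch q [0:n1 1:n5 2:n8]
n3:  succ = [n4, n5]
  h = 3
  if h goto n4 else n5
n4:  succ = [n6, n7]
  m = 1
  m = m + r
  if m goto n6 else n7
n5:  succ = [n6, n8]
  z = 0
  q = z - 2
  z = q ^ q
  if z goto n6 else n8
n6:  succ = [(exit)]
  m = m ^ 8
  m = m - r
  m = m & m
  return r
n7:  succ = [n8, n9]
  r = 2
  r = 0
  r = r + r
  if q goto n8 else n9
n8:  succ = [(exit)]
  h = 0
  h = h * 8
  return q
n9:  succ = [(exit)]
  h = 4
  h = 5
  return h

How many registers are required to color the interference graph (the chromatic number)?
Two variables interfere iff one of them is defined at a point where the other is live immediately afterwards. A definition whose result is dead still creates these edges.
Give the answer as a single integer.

Answer: 4

Analysis:
def/use:
  n0: {m,q,r} / ∅
  n1: {m} / {m}
  n2: {q} / ∅
  n3: {h} / ∅
  n4: {m} / {r}
  n5: {q,z} / ∅
  n6: {m} / {m,r}
  n7: {r} / {q}
  n8: {h} / {q}
  n9: {h} / ∅

Live sets:
  n0: in=∅ out={m,q,r}
  n1: in={m,r} out={m,r}
  n2: in={m,r} out={m,q,r}
  n3: in={m,q,r} out={m,q,r}
  n4: in={q,r} out={m,q,r}
  n5: in={m,r} out={m,q,r}
  n6: in={m,r} out=∅
  n7: in={q} out={q}
  n8: in={q} out=∅
  n9: in=∅ out=∅

Interfere edges:
  h — {m,q,r}
  m — {h,q,r,z}
  q — {h,m,r,z}
  r — {h,m,q,z}
  z — {m,q,r}

Registers:
  lower bound: {h,m,q,r} mutually conflict ⇒ χ ≥ 4
  assign h→r3 m→r0 q→r1 r→r2 z→r3 — no edge inside a register ⇒ χ ≤ 4
  χ = 4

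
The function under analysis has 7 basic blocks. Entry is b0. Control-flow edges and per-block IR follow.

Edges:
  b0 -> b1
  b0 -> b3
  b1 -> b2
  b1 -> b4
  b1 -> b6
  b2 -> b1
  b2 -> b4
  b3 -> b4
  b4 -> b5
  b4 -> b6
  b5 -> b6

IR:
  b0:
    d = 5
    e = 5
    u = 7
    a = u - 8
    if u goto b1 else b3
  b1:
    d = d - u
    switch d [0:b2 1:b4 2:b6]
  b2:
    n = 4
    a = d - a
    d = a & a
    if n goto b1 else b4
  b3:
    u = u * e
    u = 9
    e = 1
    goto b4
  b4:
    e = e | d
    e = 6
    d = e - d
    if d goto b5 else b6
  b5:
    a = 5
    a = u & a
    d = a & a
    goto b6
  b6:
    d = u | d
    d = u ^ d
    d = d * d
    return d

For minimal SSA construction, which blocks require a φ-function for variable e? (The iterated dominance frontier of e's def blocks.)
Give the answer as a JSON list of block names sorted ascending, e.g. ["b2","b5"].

Answer: ["b4", "b6"]

Derivation:
idom tree: b1←b0 b2←b1 b3←b0 b4←b0 b5←b4 b6←b0
Dom at joins:
  b1: preds {b0,b2}: {b0} ∩ {b0,b1,b2} = {b0}; idom=b0
  b4: preds {b1,b2,b3}: {b0,b1} ∩ {b0,b1,b2} ∩ {b0,b3} = {b0}; idom=b0
  b6: preds {b1,b4,b5}: {b0,b1} ∩ {b0,b4} ∩ {b0,b4,b5} = {b0}; idom=b0

DF derivation:
  b1←b0: walk · to b0
  b1←b2: walk b2→b1 to b0
  b4←b1: walk b1 to b0
  b4←b2: walk b2→b1 to b0
  b4←b3: walk b3 to b0
  b6←b1: walk b1 to b0
  b6←b4: walk b4 to b0
  b6←b5: walk b5→b4 to b0
  b0: DF=∅
  b1: DF={b1,b4,b6}
  b2: DF={b1,b4}
  b3: DF={b4}
  b4: DF={b6}
  b5: DF={b6}
  b6: DF=∅

φ for e: defs {b0,b3,b4}
  DF⁺ = {b4,b6}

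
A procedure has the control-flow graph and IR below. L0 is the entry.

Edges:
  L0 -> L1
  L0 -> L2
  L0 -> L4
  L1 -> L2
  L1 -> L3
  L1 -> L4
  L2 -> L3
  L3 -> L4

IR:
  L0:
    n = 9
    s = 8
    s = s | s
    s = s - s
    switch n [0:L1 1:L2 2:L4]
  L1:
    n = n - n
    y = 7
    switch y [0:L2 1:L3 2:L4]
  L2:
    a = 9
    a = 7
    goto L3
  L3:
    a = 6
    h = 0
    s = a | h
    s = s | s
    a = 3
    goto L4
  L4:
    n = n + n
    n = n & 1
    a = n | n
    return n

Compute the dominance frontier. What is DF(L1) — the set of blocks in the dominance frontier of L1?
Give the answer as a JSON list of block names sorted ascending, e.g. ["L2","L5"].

Answer: ["L2", "L3", "L4"]

Working:
idom tree: L1←L0 L2←L0 L3←L0 L4←L0
Dom at joins:
  L2: preds {L0,L1}: {L0} ∩ {L0,L1} = {L0}; idom=L0
  L3: preds {L1,L2}: {L0,L1} ∩ {L0,L2} = {L0}; idom=L0
  L4: preds {L0,L1,L3}: {L0} ∩ {L0,L1} ∩ {L0,L3} = {L0}; idom=L0

Frontier:
  L2←L0: walk · to L0
  L2←L1: walk L1 to L0
  L3←L1: walk L1 to L0
  L3←L2: walk L2 to L0
  L4←L0: walk · to L0
  L4←L1: walk L1 to L0
  L4←L3: walk L3 to L0
  DF(L0)=∅
  DF(L1)={L2,L3,L4}
  DF(L2)={L3}
  DF(L3)={L4}
  DF(L4)=∅

DF(L1) = ["L2", "L3", "L4"]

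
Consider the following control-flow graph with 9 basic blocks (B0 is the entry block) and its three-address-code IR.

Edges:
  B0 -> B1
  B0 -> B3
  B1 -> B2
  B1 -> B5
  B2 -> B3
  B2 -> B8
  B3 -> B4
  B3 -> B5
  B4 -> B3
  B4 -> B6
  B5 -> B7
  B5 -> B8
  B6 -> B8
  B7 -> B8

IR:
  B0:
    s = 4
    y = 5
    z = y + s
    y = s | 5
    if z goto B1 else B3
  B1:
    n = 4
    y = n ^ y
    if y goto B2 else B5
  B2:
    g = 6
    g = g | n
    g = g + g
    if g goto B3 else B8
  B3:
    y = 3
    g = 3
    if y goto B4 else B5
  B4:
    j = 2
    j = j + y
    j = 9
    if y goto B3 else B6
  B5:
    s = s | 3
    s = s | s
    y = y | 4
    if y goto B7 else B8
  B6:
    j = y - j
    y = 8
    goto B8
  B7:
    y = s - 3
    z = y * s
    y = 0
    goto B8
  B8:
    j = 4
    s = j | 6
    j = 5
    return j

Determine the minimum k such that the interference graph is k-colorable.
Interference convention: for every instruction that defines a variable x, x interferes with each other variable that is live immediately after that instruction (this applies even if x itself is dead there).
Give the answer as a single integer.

Answer: 4

Analysis:
Block summaries:
  B0: {s,y,z} / ∅
  B1: {n,y} / {y}
  B2: {g} / {n}
  B3: {g,y} / ∅
  B4: {j} / {y}
  B5: {s,y} / {s,y}
  B6: {j,y} / {j,y}
  B7: {y,z} / {s}
  B8: {j,s} / ∅

Backward fixpoint:
  B0: in=∅ out={s,y}
  B1: in={s,y} out={n,s,y}
  B2: in={n,s} out={s}
  B3: in={s} out={s,y}
  B4: in={s,y} out={j,s,y}
  B5: in={s,y} out={s}
  B6: in={j,y} out=∅
  B7: in={s} out=∅
  B8: in=∅ out=∅

Interfere edges:
  g↔{n,s,y}
  j↔{s,y}
  n↔{g,s,y}
  s↔{g,j,n,y,z}
  y↔{g,j,n,s,z}
  z↔{s,y}

Chromatic number:
  clique {g,n,s,y} ⇒ need ≥ 4
  assign g→R2 j→R2 n→R3 s→R0 y→R1 z→R2 — no edge inside a register ⇒ χ ≤ 4
  χ = 4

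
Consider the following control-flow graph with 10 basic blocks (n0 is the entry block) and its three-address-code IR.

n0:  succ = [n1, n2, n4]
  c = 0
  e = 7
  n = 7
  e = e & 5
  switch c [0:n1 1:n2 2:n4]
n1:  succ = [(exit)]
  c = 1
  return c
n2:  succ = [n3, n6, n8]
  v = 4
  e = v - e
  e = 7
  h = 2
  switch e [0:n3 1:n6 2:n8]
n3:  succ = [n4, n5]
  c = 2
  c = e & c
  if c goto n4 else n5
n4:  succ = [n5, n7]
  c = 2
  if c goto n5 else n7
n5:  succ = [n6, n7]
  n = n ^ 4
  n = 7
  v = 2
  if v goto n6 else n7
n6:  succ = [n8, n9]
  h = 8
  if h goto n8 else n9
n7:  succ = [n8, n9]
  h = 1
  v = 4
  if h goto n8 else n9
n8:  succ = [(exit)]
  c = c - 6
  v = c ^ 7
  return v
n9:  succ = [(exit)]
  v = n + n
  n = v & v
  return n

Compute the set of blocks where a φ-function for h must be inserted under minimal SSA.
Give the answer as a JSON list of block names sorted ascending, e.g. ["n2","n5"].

Answer: ["n4", "n5", "n6", "n7", "n8", "n9"]

Analysis:
idom tree: n1←n0 n2←n0 n3←n2 n4←n0 n5←n0 n6←n0 n7←n0 n8←n0 n9←n0
Join-block Dom:
  n4: preds {n0,n3}: {n0} ∩ {n0,n2,n3} = {n0}; idom=n0
  n5: preds {n3,n4}: {n0,n2,n3} ∩ {n0,n4} = {n0}; idom=n0
  n6: preds {n2,n5}: {n0,n2} ∩ {n0,n5} = {n0}; idom=n0
  n7: preds {n4,n5}: {n0,n4} ∩ {n0,n5} = {n0}; idom=n0
  n8: preds {n2,n6,n7}: {n0,n2} ∩ {n0,n6} ∩ {n0,n7} = {n0}; idom=n0
  n9: preds {n6,n7}: {n0,n6} ∩ {n0,n7} = {n0}; idom=n0

DF walk-up:
  n4←n0: walk · to n0
  n4←n3: walk n3→n2 to n0
  n5←n3: walk n3→n2 to n0
  n5←n4: walk n4 to n0
  n6←n2: walk n2 to n0
  n6←n5: walk n5 to n0
  n7←n4: walk n4 to n0
  n7←n5: walk n5 to n0
  n8←n2: walk n2 to n0
  n8←n6: walk n6 to n0
  n8←n7: walk n7 to n0
  n9←n6: walk n6 to n0
  n9←n7: walk n7 to n0
  n0 → ∅
  n1 → ∅
  n2 → {n4,n5,n6,n8}
  n3 → {n4,n5}
  n4 → {n5,n7}
  n5 → {n6,n7}
  n6 → {n8,n9}
  n7 → {n8,n9}
  n8 → ∅
  n9 → ∅

φ for h: defs {n2,n6,n7}
  DF⁺ = {n4,n5,n6,n7,n8,n9}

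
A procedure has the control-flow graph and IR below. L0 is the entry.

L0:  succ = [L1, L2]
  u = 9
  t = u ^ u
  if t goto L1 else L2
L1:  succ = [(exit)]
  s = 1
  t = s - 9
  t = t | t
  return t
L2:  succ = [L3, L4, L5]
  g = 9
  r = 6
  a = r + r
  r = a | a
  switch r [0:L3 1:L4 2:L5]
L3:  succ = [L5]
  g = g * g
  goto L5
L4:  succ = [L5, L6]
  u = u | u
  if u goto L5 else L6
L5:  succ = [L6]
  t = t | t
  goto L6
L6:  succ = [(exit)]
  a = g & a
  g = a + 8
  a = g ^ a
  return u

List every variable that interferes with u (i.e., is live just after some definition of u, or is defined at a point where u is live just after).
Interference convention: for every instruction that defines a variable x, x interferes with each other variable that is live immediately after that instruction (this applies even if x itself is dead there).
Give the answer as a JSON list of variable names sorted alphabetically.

def/use:
  L0: {t,u} / ∅
  L1: {s,t} / ∅
  L2: {a,g,r} / ∅
  L3: {g} / {g}
  L4: {u} / {u}
  L5: {t} / {t}
  L6: {a,g} / {a,g,u}

Liveness:
  L0: in=∅ out={t,u}
  L1: in=∅ out=∅
  L2: in={t,u} out={a,g,t,u}
  L3: in={a,g,t,u} out={a,g,t,u}
  L4: in={a,g,t,u} out={a,g,t,u}
  L5: in={a,g,t,u} out={a,g,u}
  L6: in={a,g,u} out=∅

Interference:
  a: {g,r,t,u}
  g: {a,r,t,u}
  r: {a,g,t,u}
  s: ∅
  t: {a,g,r,u}
  u: {a,g,r,t}

N(u) = ["a", "g", "r", "t"]

Answer: ["a", "g", "r", "t"]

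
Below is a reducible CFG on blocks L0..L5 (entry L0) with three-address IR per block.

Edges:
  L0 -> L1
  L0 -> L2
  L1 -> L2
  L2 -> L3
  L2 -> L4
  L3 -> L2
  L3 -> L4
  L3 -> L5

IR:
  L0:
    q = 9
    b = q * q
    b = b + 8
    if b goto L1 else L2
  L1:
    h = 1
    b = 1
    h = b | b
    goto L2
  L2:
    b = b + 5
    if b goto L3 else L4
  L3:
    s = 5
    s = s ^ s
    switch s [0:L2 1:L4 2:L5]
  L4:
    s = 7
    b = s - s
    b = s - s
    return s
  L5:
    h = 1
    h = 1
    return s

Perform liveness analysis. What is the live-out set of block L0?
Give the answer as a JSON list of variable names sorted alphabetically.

Answer: ["b"]

Working:
Block summaries:
  L0 def {b,q} use ∅
  L1 def {b,h} use ∅
  L2 def {b} use {b}
  L3 def {s} use ∅
  L4 def {b,s} use ∅
  L5 def {h} use {s}

Backward fixpoint:
  live L0: ∅→{b}
  live L1: ∅→{b}
  live L2: {b}→{b}
  live L3: {b}→{b,s}
  live L4: ∅→∅
  live L5: {s}→∅

live-out(L0) = ["b"]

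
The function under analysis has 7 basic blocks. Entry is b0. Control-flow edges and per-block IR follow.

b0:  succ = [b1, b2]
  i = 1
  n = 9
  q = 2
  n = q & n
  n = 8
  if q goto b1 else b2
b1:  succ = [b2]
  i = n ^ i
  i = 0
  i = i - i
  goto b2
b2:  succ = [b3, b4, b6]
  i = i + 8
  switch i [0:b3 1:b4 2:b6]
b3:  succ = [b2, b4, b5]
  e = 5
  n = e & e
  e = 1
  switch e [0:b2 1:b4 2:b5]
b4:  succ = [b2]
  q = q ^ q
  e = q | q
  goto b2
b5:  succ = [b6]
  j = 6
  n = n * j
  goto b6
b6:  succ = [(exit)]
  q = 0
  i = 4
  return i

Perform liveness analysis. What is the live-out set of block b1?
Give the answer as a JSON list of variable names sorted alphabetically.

Answer: ["i", "q"]

Working:
Block summaries:
  b0 def {i,n,q} use ∅
  b1 def {i} use {i,n}
  b2 def {i} use {i}
  b3 def {e,n} use ∅
  b4 def {e,q} use {q}
  b5 def {j,n} use {n}
  b6 def {i,q} use ∅

Liveness:
  b0: in=∅ out={i,n,q}
  b1: in={i,n,q} out={i,q}
  b2: in={i,q} out={i,q}
  b3: in={i,q} out={i,n,q}
  b4: in={i,q} out={i,q}
  b5: in={n} out=∅
  b6: in=∅ out=∅

live-out(b1) = ["i", "q"]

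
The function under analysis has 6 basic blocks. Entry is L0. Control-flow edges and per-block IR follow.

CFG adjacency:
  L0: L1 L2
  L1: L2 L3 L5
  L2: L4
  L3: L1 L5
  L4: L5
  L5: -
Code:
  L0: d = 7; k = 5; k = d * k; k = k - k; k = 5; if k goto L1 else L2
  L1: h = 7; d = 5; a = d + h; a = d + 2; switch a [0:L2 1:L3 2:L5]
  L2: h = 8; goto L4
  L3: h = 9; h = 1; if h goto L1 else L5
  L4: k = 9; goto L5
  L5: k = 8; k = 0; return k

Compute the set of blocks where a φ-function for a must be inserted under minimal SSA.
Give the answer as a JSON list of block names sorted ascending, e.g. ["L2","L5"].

idom tree: L1←L0 L2←L0 L3←L1 L4←L2 L5←L0
Dom at joins:
  L1: preds {L0,L3}: {L0} ∩ {L0,L1,L3} = {L0}; idom=L0
  L2: preds {L0,L1}: {L0} ∩ {L0,L1} = {L0}; idom=L0
  L5: preds {L1,L3,L4}: {L0,L1} ∩ {L0,L1,L3} ∩ {L0,L2,L4} = {L0}; idom=L0

DF walk-up:
  L1←L0: walk · to L0
  L1←L3: walk L3→L1 to L0
  L2←L0: walk · to L0
  L2←L1: walk L1 to L0
  L5←L1: walk L1 to L0
  L5←L3: walk L3→L1 to L0
  L5←L4: walk L4→L2 to L0
  L0: DF=∅
  L1: DF={L1,L2,L5}
  L2: DF={L5}
  L3: DF={L1,L5}
  L4: DF={L5}
  L5: DF=∅

φ for a: defs {L1}
  DF⁺ = {L1,L2,L5}

Answer: ["L1", "L2", "L5"]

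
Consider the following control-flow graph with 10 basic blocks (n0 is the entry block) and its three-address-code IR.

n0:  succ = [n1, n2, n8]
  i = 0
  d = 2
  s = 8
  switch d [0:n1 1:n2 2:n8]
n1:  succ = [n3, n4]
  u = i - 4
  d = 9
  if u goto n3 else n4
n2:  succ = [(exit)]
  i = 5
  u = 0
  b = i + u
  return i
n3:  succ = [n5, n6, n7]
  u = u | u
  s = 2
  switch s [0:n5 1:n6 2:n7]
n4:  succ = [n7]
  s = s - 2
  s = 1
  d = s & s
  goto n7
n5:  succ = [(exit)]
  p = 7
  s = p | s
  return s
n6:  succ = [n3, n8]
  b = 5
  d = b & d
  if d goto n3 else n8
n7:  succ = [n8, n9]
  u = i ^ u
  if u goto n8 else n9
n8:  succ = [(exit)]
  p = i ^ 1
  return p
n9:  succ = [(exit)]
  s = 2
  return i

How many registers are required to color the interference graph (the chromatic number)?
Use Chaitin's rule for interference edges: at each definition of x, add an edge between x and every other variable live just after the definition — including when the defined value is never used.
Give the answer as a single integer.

def/use:
  n0: def={d,i,s} ue=∅
  n1: def={d,u} ue={i}
  n2: def={b,i,u} ue=∅
  n3: def={s,u} ue={u}
  n4: def={d,s} ue={s}
  n5: def={p,s} ue={s}
  n6: def={b,d} ue={d}
  n7: def={u} ue={i,u}
  n8: def={p} ue={i}
  n9: def={s} ue={i}

Live sets:
  n0: in=∅ out={i,s}
  n1: in={i,s} out={d,i,s,u}
  n2: in=∅ out=∅
  n3: in={d,i,u} out={d,i,s,u}
  n4: in={i,s,u} out={i,u}
  n5: in={s} out=∅
  n6: in={d,i,u} out={d,i,u}
  n7: in={i,u} out={i}
  n8: in={i} out=∅
  n9: in={i} out=∅

Interference:
  b↔{d,i,u}
  d↔{b,i,s,u}
  i↔{b,d,s,u}
  p↔{s}
  s↔{d,i,p,u}
  u↔{b,d,i,s}

Chromatic number:
  clique {b,d,i,u} ⇒ need ≥ 4
  4-colouring: R0={d,p}  R1={i}  R2={b,s}  R3={u}
  χ = 4

Answer: 4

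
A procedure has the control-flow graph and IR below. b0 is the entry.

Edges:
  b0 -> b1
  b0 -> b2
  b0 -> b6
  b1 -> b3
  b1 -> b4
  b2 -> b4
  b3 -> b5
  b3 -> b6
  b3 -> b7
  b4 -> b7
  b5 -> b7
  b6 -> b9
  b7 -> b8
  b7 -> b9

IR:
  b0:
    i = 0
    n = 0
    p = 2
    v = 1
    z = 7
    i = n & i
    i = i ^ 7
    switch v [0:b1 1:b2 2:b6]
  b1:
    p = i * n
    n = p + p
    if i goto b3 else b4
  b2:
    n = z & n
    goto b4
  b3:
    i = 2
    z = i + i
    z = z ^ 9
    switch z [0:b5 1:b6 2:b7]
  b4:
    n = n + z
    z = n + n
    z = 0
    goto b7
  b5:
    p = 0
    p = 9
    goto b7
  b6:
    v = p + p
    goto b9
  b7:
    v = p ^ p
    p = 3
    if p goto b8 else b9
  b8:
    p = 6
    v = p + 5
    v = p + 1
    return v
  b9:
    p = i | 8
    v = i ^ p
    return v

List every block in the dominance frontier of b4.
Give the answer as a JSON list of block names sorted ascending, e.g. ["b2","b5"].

Answer: ["b7"]

Working:
idom tree: b1←b0 b2←b0 b3←b1 b4←b0 b5←b3 b6←b0 b7←b0 b8←b7 b9←b0
Dom∩ at merges:
  b4: preds {b1,b2}: {b0,b1} ∩ {b0,b2} = {b0}; idom=b0
  b6: preds {b0,b3}: {b0} ∩ {b0,b1,b3} = {b0}; idom=b0
  b7: preds {b3,b4,b5}: {b0,b1,b3} ∩ {b0,b4} ∩ {b0,b1,b3,b5} = {b0}; idom=b0
  b9: preds {b6,b7}: {b0,b6} ∩ {b0,b7} = {b0}; idom=b0

DF walk-up:
  b4←b1: walk b1 to b0
  b4←b2: walk b2 to b0
  b6←b0: walk · to b0
  b6←b3: walk b3→b1 to b0
  b7←b3: walk b3→b1 to b0
  b7←b4: walk b4 to b0
  b7←b5: walk b5→b3→b1 to b0
  b9←b6: walk b6 to b0
  b9←b7: walk b7 to b0
  DF(b0)=∅
  DF(b1)={b4,b6,b7}
  DF(b2)={b4}
  DF(b3)={b6,b7}
  DF(b4)={b7}
  DF(b5)={b7}
  DF(b6)={b9}
  DF(b7)={b9}
  DF(b8)=∅
  DF(b9)=∅

DF(b4) = ["b7"]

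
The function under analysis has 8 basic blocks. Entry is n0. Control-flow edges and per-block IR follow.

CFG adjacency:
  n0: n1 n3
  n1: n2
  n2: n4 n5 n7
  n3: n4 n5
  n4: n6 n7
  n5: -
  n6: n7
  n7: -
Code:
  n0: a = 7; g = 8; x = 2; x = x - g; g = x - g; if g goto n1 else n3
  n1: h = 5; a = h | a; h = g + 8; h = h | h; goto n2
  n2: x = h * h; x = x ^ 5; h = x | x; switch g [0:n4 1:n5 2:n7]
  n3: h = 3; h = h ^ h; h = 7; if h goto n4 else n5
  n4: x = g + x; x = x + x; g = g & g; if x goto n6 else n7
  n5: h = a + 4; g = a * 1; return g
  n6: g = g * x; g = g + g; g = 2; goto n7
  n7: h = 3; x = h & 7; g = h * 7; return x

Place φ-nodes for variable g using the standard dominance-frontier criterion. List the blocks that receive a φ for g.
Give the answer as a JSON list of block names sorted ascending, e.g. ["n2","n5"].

Answer: ["n7"]

Derivation:
idom tree: n1←n0 n2←n1 n3←n0 n4←n0 n5←n0 n6←n4 n7←n0
Join-block Dom:
  n4: preds {n2,n3}: {n0,n1,n2} ∩ {n0,n3} = {n0}; idom=n0
  n5: preds {n2,n3}: {n0,n1,n2} ∩ {n0,n3} = {n0}; idom=n0
  n7: preds {n2,n4,n6}: {n0,n1,n2} ∩ {n0,n4} ∩ {n0,n4,n6} = {n0}; idom=n0

Frontier:
  n4←n2: walk n2→n1 to n0
  n4←n3: walk n3 to n0
  n5←n2: walk n2→n1 to n0
  n5←n3: walk n3 to n0
  n7←n2: walk n2→n1 to n0
  n7←n4: walk n4 to n0
  n7←n6: walk n6→n4 to n0
  DF(n0)=∅
  DF(n1)={n4,n5,n7}
  DF(n2)={n4,n5,n7}
  DF(n3)={n4,n5}
  DF(n4)={n7}
  DF(n5)=∅
  DF(n6)={n7}
  DF(n7)=∅

φ for g: defs {n0,n4,n5,n6,n7}
  DF⁺ = {n7}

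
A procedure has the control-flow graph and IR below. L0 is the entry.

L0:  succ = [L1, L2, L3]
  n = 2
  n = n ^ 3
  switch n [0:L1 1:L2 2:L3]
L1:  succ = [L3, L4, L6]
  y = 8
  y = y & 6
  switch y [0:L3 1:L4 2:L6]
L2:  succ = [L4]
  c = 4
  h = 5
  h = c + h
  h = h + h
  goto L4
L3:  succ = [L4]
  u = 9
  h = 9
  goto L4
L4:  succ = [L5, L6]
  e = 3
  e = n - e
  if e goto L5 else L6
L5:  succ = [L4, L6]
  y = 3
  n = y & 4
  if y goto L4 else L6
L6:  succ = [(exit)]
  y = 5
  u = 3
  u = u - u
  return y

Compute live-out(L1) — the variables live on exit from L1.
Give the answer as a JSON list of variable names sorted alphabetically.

Answer: ["n"]

Derivation:
Per-block:
  L0 def {n} use ∅
  L1 def {y} use ∅
  L2 def {c,h} use ∅
  L3 def {h,u} use ∅
  L4 def {e} use {n}
  L5 def {n,y} use ∅
  L6 def {u,y} use ∅

Live sets:
  L0 li=∅ lo={n}
  L1 li={n} lo={n}
  L2 li={n} lo={n}
  L3 li={n} lo={n}
  L4 li={n} lo=∅
  L5 li=∅ lo={n}
  L6 li=∅ lo=∅

live-out(L1) = ["n"]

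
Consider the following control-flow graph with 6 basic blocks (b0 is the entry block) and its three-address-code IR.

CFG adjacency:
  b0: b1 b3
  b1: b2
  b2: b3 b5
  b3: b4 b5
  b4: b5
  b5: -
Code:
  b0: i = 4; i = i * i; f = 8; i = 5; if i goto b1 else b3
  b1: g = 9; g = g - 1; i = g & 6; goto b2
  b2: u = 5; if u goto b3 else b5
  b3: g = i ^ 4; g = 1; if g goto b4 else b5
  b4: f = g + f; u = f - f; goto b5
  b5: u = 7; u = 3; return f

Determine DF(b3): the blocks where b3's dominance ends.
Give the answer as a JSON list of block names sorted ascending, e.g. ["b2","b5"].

idom tree: b1←b0 b2←b1 b3←b0 b4←b3 b5←b0
Dom at joins:
  b3: preds {b0,b2}: {b0} ∩ {b0,b1,b2} = {b0}; idom=b0
  b5: preds {b2,b3,b4}: {b0,b1,b2} ∩ {b0,b3} ∩ {b0,b3,b4} = {b0}; idom=b0

Frontier:
  join b3 pred b0: · stop@b0
  join b3 pred b2: b2→b1 stop@b0
  join b5 pred b2: b2→b1 stop@b0
  join b5 pred b3: b3 stop@b0
  join b5 pred b4: b4→b3 stop@b0
  b0 → ∅
  b1 → {b3,b5}
  b2 → {b3,b5}
  b3 → {b5}
  b4 → {b5}
  b5 → ∅

DF(b3) = ["b5"]

Answer: ["b5"]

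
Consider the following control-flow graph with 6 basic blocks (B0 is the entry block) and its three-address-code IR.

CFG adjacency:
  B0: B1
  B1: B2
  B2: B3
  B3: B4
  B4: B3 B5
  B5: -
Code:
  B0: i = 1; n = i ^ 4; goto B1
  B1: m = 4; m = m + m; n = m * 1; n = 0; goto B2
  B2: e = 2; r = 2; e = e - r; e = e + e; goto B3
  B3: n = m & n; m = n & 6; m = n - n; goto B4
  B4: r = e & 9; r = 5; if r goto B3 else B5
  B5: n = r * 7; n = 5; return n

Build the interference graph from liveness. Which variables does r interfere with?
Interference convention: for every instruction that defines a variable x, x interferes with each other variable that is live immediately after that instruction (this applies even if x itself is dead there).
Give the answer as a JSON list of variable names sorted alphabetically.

Answer: ["e", "m", "n"]

Working:
Block summaries:
  B0 def {i,n} use ∅
  B1 def {m,n} use ∅
  B2 def {e,r} use ∅
  B3 def {m,n} use {m,n}
  B4 def {r} use {e}
  B5 def {n} use {r}

Backward fixpoint:
  B0: in=∅ out=∅
  B1: in=∅ out={m,n}
  B2: in={m,n} out={e,m,n}
  B3: in={e,m,n} out={e,m,n}
  B4: in={e,m,n} out={e,m,n,r}
  B5: in={r} out=∅

Interference:
  e: {m,n,r}
  i: ∅
  m: {e,n,r}
  n: {e,m,r}
  r: {e,m,n}

N(r) = ["e", "m", "n"]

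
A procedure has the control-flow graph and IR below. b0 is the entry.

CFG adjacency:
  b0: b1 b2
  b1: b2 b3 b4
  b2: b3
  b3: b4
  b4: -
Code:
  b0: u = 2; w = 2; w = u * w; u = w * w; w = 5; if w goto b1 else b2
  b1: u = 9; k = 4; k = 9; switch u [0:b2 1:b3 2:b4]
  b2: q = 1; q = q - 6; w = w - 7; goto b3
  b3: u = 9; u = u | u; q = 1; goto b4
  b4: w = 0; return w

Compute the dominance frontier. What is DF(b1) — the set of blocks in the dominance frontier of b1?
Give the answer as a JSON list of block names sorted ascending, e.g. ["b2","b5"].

idom tree: b1←b0 b2←b0 b3←b0 b4←b0
Join-block Dom:
  b2: preds {b0,b1}: {b0} ∩ {b0,b1} = {b0}; idom=b0
  b3: preds {b1,b2}: {b0,b1} ∩ {b0,b2} = {b0}; idom=b0
  b4: preds {b1,b3}: {b0,b1} ∩ {b0,b3} = {b0}; idom=b0

DF derivation:
  join b2 pred b0: · stop@b0
  join b2 pred b1: b1 stop@b0
  join b3 pred b1: b1 stop@b0
  join b3 pred b2: b2 stop@b0
  join b4 pred b1: b1 stop@b0
  join b4 pred b3: b3 stop@b0
  DF(b0)=∅
  DF(b1)={b2,b3,b4}
  DF(b2)={b3}
  DF(b3)={b4}
  DF(b4)=∅

DF(b1) = ["b2", "b3", "b4"]

Answer: ["b2", "b3", "b4"]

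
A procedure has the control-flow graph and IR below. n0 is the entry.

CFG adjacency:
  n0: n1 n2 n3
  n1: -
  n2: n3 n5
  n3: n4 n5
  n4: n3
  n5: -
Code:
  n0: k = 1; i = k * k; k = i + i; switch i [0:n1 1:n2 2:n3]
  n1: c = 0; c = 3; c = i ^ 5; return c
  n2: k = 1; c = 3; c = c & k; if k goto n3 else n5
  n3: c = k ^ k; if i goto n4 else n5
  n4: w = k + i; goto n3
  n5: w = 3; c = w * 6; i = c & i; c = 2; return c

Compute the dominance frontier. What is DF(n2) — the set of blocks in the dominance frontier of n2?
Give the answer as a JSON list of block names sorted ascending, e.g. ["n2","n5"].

idom tree: n1←n0 n2←n0 n3←n0 n4←n3 n5←n0
Join-block Dom:
  n3: preds {n0,n2,n4}: {n0} ∩ {n0,n2} ∩ {n0,n3,n4} = {n0}; idom=n0
  n5: preds {n2,n3}: {n0,n2} ∩ {n0,n3} = {n0}; idom=n0

Frontier:
  n3←n0: walk · to n0
  n3←n2: walk n2 to n0
  n3←n4: walk n4→n3 to n0
  n5←n2: walk n2 to n0
  n5←n3: walk n3 to n0
  n0 → ∅
  n1 → ∅
  n2 → {n3,n5}
  n3 → {n3,n5}
  n4 → {n3}
  n5 → ∅

DF(n2) = ["n3", "n5"]

Answer: ["n3", "n5"]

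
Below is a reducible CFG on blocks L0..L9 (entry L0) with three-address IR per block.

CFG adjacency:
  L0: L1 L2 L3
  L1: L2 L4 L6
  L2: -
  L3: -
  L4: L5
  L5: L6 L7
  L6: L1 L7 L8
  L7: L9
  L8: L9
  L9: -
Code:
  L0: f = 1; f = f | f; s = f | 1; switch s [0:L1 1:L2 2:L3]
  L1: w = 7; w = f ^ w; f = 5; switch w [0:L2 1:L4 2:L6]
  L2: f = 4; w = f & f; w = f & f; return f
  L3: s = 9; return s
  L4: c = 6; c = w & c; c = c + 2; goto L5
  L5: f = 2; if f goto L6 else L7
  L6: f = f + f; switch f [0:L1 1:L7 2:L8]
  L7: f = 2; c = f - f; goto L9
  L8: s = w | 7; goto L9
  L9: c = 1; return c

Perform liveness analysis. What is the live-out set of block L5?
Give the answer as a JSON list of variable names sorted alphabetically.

Block summaries:
  L0: def={f,s} ue=∅
  L1: def={f,w} ue={f}
  L2: def={f,w} ue=∅
  L3: def={s} ue=∅
  L4: def={c} ue={w}
  L5: def={f} ue=∅
  L6: def={f} ue={f}
  L7: def={c,f} ue=∅
  L8: def={s} ue={w}
  L9: def={c} ue=∅

Backward fixpoint:
  L0: in=∅ out={f}
  L1: in={f} out={f,w}
  L2: in=∅ out=∅
  L3: in=∅ out=∅
  L4: in={w} out={w}
  L5: in={w} out={f,w}
  L6: in={f,w} out={f,w}
  L7: in=∅ out=∅
  L8: in={w} out=∅
  L9: in=∅ out=∅

live-out(L5) = ["f", "w"]

Answer: ["f", "w"]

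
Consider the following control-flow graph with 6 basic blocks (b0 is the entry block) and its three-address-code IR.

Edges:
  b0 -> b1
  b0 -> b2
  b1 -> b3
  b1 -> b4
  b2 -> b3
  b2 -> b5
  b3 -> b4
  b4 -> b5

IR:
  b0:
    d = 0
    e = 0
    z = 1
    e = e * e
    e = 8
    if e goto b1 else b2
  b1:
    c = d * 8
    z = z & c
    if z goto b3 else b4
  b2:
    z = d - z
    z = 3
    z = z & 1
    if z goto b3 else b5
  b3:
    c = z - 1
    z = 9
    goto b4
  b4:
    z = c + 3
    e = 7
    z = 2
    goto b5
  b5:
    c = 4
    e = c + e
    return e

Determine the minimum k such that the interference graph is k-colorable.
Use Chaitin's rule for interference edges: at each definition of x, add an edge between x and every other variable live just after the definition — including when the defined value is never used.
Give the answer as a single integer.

Answer: 3

Derivation:
Per-block:
  b0: {d,e,z} / ∅
  b1: {c,z} / {d,z}
  b2: {z} / {d,z}
  b3: {c,z} / {z}
  b4: {e,z} / {c}
  b5: {c,e} / {e}

Backward fixpoint:
  live b0: ∅→{d,e,z}
  live b1: {d,z}→{c,z}
  live b2: {d,e,z}→{e,z}
  live b3: {z}→{c}
  live b4: {c}→{e}
  live b5: {e}→∅

Conflict graph:
  c — {e,z}
  d — {e,z}
  e — {c,d,z}
  z — {c,d,e}

Registers:
  {c,e,z} pairwise interfere (3-clique) ⇒ χ ≥ 3
  3-colouring: r0={e}  r1={z}  r2={c,d}
  χ = 3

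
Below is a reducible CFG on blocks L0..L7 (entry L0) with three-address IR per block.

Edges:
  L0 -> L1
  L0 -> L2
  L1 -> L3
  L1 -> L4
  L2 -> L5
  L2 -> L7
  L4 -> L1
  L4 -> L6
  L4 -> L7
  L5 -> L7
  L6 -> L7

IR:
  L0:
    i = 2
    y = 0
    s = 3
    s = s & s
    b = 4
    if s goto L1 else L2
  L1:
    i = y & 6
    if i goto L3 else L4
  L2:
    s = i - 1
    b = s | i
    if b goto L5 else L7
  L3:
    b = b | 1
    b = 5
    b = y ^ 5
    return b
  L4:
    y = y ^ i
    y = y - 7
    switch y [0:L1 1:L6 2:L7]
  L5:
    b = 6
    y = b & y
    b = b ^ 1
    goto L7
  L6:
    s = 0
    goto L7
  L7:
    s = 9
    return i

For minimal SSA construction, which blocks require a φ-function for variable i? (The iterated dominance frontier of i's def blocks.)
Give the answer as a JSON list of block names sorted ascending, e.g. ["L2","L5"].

Answer: ["L1", "L7"]

Analysis:
idom tree: L1←L0 L2←L0 L3←L1 L4←L1 L5←L2 L6←L4 L7←L0
Dom at joins:
  L1: preds {L0,L4}: {L0} ∩ {L0,L1,L4} = {L0}; idom=L0
  L7: preds {L2,L4,L5,L6}: {L0,L2} ∩ {L0,L1,L4} ∩ {L0,L2,L5} ∩ {L0,L1,L4,L6} = {L0}; idom=L0

Frontier:
  join L1 pred L0: · stop@L0
  join L1 pred L4: L4→L1 stop@L0
  join L7 pred L2: L2 stop@L0
  join L7 pred L4: L4→L1 stop@L0
  join L7 pred L5: L5→L2 stop@L0
  join L7 pred L6: L6→L4→L1 stop@L0
  L0: DF=∅
  L1: DF={L1,L7}
  L2: DF={L7}
  L3: DF=∅
  L4: DF={L1,L7}
  L5: DF={L7}
  L6: DF={L7}
  L7: DF=∅

φ for i: defs {L0,L1}
  DF⁺ = {L1,L7}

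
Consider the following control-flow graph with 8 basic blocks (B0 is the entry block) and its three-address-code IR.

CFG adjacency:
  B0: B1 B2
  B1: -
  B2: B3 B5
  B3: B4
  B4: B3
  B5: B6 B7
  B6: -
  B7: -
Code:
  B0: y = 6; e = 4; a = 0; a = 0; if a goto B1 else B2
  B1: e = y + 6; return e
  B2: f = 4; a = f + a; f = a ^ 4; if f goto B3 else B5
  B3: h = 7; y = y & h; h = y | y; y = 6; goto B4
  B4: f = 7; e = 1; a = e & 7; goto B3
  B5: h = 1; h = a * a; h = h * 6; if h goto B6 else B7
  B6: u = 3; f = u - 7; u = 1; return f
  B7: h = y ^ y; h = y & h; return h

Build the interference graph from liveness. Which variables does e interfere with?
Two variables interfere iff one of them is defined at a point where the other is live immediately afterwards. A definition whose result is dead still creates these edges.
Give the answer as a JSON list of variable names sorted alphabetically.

Answer: ["y"]

Analysis:
Per-block:
  B0: def={a,e,y} ue=∅
  B1: def={e} ue={y}
  B2: def={a,f} ue={a}
  B3: def={h,y} ue={y}
  B4: def={a,e,f} ue=∅
  B5: def={h} ue={a}
  B6: def={f,u} ue=∅
  B7: def={h} ue={y}

Live sets:
  B0 li=∅ lo={a,y}
  B1 li={y} lo=∅
  B2 li={a,y} lo={a,y}
  B3 li={y} lo={y}
  B4 li={y} lo={y}
  B5 li={a,y} lo={y}
  B6 li=∅ lo=∅
  B7 li={y} lo=∅

Conflict graph:
  a↔{f,h,y}
  e↔{y}
  f↔{a,u,y}
  h↔{a,y}
  u↔{f}
  y↔{a,e,f,h}

N(e) = ["y"]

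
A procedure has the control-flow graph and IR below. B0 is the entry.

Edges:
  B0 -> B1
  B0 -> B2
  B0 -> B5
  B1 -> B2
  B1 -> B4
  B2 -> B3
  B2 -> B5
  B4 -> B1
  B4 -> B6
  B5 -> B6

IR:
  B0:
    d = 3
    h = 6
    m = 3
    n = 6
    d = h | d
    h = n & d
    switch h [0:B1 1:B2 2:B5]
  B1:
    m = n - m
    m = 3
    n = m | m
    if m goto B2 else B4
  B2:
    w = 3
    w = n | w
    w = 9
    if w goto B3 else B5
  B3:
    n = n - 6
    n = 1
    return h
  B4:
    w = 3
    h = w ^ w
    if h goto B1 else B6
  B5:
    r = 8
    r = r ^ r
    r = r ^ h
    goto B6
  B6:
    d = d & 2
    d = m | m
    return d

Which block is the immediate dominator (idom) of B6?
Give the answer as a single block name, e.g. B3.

Answer: B0

Working:
idom tree: B1←B0 B2←B0 B3←B2 B4←B1 B5←B0 B6←B0
Dom∩ at merges:
  B1: preds {B0,B4}: {B0} ∩ {B0,B1,B4} = {B0}; idom=B0
  B2: preds {B0,B1}: {B0} ∩ {B0,B1} = {B0}; idom=B0
  B5: preds {B0,B2}: {B0} ∩ {B0,B2} = {B0}; idom=B0
  B6: preds {B4,B5}: {B0,B1,B4} ∩ {B0,B5} = {B0}; idom=B0

idom(B6) = B0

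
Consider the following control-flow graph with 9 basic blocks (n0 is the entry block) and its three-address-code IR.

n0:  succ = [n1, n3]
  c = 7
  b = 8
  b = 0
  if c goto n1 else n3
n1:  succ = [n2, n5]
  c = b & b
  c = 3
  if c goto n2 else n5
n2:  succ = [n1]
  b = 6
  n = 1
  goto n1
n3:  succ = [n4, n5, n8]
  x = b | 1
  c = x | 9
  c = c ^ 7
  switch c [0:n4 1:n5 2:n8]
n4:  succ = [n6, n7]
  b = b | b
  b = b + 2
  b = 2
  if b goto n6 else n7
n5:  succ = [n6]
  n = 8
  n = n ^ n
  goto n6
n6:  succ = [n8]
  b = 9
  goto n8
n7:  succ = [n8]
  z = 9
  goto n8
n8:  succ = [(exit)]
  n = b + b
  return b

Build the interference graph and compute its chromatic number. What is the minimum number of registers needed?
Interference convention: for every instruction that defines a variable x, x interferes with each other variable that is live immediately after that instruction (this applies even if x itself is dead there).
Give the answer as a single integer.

Answer: 2

Analysis:
Per-block:
  n0: def={b,c} ue=∅
  n1: def={c} ue={b}
  n2: def={b,n} ue=∅
  n3: def={c,x} ue={b}
  n4: def={b} ue={b}
  n5: def={n} ue=∅
  n6: def={b} ue=∅
  n7: def={z} ue=∅
  n8: def={n} ue={b}

Live sets:
  live n0: ∅→{b}
  live n1: {b}→∅
  live n2: ∅→{b}
  live n3: {b}→{b}
  live n4: {b}→{b}
  live n5: ∅→∅
  live n6: ∅→{b}
  live n7: {b}→{b}
  live n8: {b}→∅

Interfere edges:
  b — {c,n,x,z}
  c — {b}
  n — {b}
  x — {b}
  z — {b}

Chromatic number:
  lower bound: {b,c} mutually conflict ⇒ χ ≥ 2
  assign b→R0 c→R1 n→R1 x→R1 z→R1 — no edge inside a register ⇒ χ ≤ 2
  χ = 2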